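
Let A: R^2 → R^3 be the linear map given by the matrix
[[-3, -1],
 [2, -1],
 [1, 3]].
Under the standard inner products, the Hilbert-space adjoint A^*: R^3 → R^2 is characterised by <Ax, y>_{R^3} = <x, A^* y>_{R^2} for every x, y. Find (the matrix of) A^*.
A^* = A^T =
[[-3, 2, 1],
 [-1, -1, 3]]

For real matrices with standard dot products, the defining identity <Ax, y> = <x, A^* y> gives (Ax)^T y = x^T (A^*) y, i.e. x^T A^T y = x^T (A^*) y. Since this holds for all x, y, we must have A^* = A^T. Therefore
A^* =
[[-3, 2, 1],
 [-1, -1, 3]].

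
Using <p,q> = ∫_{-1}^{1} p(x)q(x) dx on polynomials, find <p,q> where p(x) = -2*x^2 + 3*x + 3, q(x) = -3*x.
<p,q> = -6

Expand the product: p(x)·q(x) = 6*x^3 - 9*x^2 - 9*x.
∫_{-1}^{1} of each monomial x^k gives [2/(k+1) if k even, 0 if k odd]. Integrating term-by-term (or equivalently evaluating the antiderivative F(x) = 3*x^4/2 - 3*x^3 - 9*x^2/2 at the endpoints):
  F(1) − F(−1) = -6 − (0) = -6.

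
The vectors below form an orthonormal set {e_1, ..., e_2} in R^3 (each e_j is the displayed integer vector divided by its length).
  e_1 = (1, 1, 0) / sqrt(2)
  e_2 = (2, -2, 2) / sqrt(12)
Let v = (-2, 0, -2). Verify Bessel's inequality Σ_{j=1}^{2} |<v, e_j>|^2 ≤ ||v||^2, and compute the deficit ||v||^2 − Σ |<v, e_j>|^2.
Σ |<v, e_j>|^2 = 22/3; ||v||^2 = 8; deficit = 2/3

Write each e_j = u_j / sqrt(<u_j, u_j>) where u_j is the displayed integer vector. Then <v, e_j> = <v, u_j> / sqrt(<u_j, u_j>), so |<v, e_j>|^2 = <v, u_j>^2 / <u_j, u_j>.
Coefficients: <v, e_1> = -2/sqrt(2), <v, e_2> = -8/sqrt(12).
Square and sum: Σ |<v, e_j>|^2 = 22/3.
Compute ||v||^2 = v·v = 8.
Deficit = 8 − 22/3 = 2/3 ≥ 0, confirming Bessel's inequality. (The deficit equals ||v − Σ <v,e_j> e_j||^2, the squared distance from v to span{e_j}.)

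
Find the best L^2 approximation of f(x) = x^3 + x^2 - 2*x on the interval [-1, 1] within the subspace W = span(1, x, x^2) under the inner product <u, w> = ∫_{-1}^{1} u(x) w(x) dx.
g(x) = x^2 - 7*x/5

The best approximation g ∈ W is the orthogonal projection of f onto W. Writing g = a_0 + a_1 x + a_2 x^2, the coefficients solve the normal equations G · a = b where
  G_{ij} = <φ_i, φ_j> and b_i = <f, φ_i>, with φ_0 = 1, φ_1 = x, φ_2 = x^2.
G =
  [2, 0, 2/3]
  [0, 2/3, 0]
  [2/3, 0, 2/5],
b = (2/3, -14/15, 2/5).
Solving gives a_0 = 0, a_1 = -7/5, a_2 = 1, so
  g(x) = x^2 - 7*x/5.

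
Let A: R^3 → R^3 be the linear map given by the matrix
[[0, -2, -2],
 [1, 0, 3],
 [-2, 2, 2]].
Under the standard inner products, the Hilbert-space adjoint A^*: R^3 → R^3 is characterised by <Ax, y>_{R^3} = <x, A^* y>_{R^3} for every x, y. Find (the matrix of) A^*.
A^* = A^T =
[[0, 1, -2],
 [-2, 0, 2],
 [-2, 3, 2]]

For real matrices with standard dot products, the defining identity <Ax, y> = <x, A^* y> gives (Ax)^T y = x^T (A^*) y, i.e. x^T A^T y = x^T (A^*) y. Since this holds for all x, y, we must have A^* = A^T. Therefore
A^* =
[[0, 1, -2],
 [-2, 0, 2],
 [-2, 3, 2]].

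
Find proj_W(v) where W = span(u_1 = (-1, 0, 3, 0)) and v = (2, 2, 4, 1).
proj_W(v) = (-1, 0, 3, 0)

Set up U = [u_1 | ... | u_1] ∈ R^(4×1). The projector onto W = col(U) is P = U (U^T U)^(-1) U^T.
Compute U^T U =
  [10],
and U^T v = (10).
Solve U^T U · c = U^T v for the coefficients: c = (1). The projection is proj_W(v) = U c.
Check: (v - proj_W(v)) · u_1 = 0  (should be 0).
Result: proj_W(v) = (-1, 0, 3, 0).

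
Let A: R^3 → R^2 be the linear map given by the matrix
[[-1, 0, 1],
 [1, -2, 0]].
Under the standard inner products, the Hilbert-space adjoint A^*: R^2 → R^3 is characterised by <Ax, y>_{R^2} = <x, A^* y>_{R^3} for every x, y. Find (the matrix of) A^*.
A^* = A^T =
[[-1, 1],
 [0, -2],
 [1, 0]]

For real matrices with standard dot products, the defining identity <Ax, y> = <x, A^* y> gives (Ax)^T y = x^T (A^*) y, i.e. x^T A^T y = x^T (A^*) y. Since this holds for all x, y, we must have A^* = A^T. Therefore
A^* =
[[-1, 1],
 [0, -2],
 [1, 0]].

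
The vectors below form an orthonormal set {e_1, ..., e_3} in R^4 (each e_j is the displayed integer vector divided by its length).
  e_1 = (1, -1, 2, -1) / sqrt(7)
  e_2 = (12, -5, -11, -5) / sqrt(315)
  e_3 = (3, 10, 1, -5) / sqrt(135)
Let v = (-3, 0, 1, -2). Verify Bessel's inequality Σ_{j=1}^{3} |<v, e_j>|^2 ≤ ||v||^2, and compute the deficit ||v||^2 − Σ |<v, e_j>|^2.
Σ |<v, e_j>|^2 = 122/27; ||v||^2 = 14; deficit = 256/27

Write each e_j = u_j / sqrt(<u_j, u_j>) where u_j is the displayed integer vector. Then <v, e_j> = <v, u_j> / sqrt(<u_j, u_j>), so |<v, e_j>|^2 = <v, u_j>^2 / <u_j, u_j>.
Coefficients: <v, e_1> = 1/sqrt(7), <v, e_2> = -37/sqrt(315), <v, e_3> = 2/sqrt(135).
Square and sum: Σ |<v, e_j>|^2 = 122/27.
Compute ||v||^2 = v·v = 14.
Deficit = 14 − 122/27 = 256/27 ≥ 0, confirming Bessel's inequality. (The deficit equals ||v − Σ <v,e_j> e_j||^2, the squared distance from v to span{e_j}.)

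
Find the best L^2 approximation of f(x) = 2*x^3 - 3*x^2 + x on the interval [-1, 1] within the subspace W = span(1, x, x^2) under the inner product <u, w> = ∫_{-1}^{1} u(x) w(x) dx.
g(x) = -3*x^2 + 11*x/5

The best approximation g ∈ W is the orthogonal projection of f onto W. Writing g = a_0 + a_1 x + a_2 x^2, the coefficients solve the normal equations G · a = b where
  G_{ij} = <φ_i, φ_j> and b_i = <f, φ_i>, with φ_0 = 1, φ_1 = x, φ_2 = x^2.
G =
  [2, 0, 2/3]
  [0, 2/3, 0]
  [2/3, 0, 2/5],
b = (-2, 22/15, -6/5).
Solving gives a_0 = 0, a_1 = 11/5, a_2 = -3, so
  g(x) = -3*x^2 + 11*x/5.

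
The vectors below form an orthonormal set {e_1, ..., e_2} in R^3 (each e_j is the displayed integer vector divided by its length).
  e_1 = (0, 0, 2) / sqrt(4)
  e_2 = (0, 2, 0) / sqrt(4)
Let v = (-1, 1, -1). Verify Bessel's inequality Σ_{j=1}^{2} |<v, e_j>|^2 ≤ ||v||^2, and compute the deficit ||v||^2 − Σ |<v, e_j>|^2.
Σ |<v, e_j>|^2 = 2; ||v||^2 = 3; deficit = 1

Write each e_j = u_j / sqrt(<u_j, u_j>) where u_j is the displayed integer vector. Then <v, e_j> = <v, u_j> / sqrt(<u_j, u_j>), so |<v, e_j>|^2 = <v, u_j>^2 / <u_j, u_j>.
Coefficients: <v, e_1> = -2/sqrt(4), <v, e_2> = 2/sqrt(4).
Square and sum: Σ |<v, e_j>|^2 = 2.
Compute ||v||^2 = v·v = 3.
Deficit = 3 − 2 = 1 ≥ 0, confirming Bessel's inequality. (The deficit equals ||v − Σ <v,e_j> e_j||^2, the squared distance from v to span{e_j}.)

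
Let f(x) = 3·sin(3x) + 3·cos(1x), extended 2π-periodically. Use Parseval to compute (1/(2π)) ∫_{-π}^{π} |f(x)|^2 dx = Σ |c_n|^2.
Σ |c_n|^2 = 9

Expand |f|^2 and use orthogonality of {sin(nx), cos(mx)} on [-π, π]:
  ∫_{-π}^{π} sin(nx)^2 dx = π, ∫ cos(mx)^2 dx = π, and cross terms integrate to 0.
So ∫_{-π}^{π} f(x)^2 dx = 3^2 · π + 3^2 · π = (9 + 9)π.
Divide by 2π: (9 + 9)/2 = 9.
By Parseval, this equals Σ |c_n|^2.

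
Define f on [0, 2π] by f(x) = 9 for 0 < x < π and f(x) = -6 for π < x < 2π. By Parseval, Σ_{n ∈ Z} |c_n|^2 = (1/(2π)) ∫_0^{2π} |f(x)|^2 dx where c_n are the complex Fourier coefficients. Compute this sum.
Σ |c_n|^2 = 117/2

Parseval equates the L^2 energy of f (normalised by 1/(2π)) with the ℓ^2 sum of its Fourier coefficients: (1/(2π)) ∫_0^{2π} |f|^2 = Σ |c_n|^2.
Compute the left side: (1/(2π)) [∫_0^π 9^2 dx + ∫_π^{2π} (-6)^2 dx] = (1/(2π)) · (81π + 36π) = (81 + 36)/2 = 117/2.
So Σ_{n ∈ Z} |c_n|^2 = 117/2.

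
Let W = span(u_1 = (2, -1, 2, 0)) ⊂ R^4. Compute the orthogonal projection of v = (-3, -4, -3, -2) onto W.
proj_W(v) = (-16/9, 8/9, -16/9, 0)

Set up U = [u_1 | ... | u_1] ∈ R^(4×1). The projector onto W = col(U) is P = U (U^T U)^(-1) U^T.
Compute U^T U =
  [9],
and U^T v = (-8).
Solve U^T U · c = U^T v for the coefficients: c = (-8/9). The projection is proj_W(v) = U c.
Check: (v - proj_W(v)) · u_1 = 0  (should be 0).
Result: proj_W(v) = (-16/9, 8/9, -16/9, 0).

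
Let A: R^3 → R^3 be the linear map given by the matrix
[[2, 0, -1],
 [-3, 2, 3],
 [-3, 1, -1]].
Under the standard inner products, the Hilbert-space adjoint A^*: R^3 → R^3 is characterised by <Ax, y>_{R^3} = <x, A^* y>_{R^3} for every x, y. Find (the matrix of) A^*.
A^* = A^T =
[[2, -3, -3],
 [0, 2, 1],
 [-1, 3, -1]]

For real matrices with standard dot products, the defining identity <Ax, y> = <x, A^* y> gives (Ax)^T y = x^T (A^*) y, i.e. x^T A^T y = x^T (A^*) y. Since this holds for all x, y, we must have A^* = A^T. Therefore
A^* =
[[2, -3, -3],
 [0, 2, 1],
 [-1, 3, -1]].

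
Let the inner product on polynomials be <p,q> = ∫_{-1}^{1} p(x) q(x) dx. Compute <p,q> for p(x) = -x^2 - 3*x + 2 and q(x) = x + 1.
<p,q> = 4/3

Expand the product: p(x)·q(x) = -x^3 - 4*x^2 - x + 2.
∫_{-1}^{1} of each monomial x^k gives [2/(k+1) if k even, 0 if k odd]. Integrating term-by-term (or equivalently evaluating the antiderivative F(x) = -x^4/4 - 4*x^3/3 - x^2/2 + 2*x at the endpoints):
  F(1) − F(−1) = -1/12 − (-17/12) = 4/3.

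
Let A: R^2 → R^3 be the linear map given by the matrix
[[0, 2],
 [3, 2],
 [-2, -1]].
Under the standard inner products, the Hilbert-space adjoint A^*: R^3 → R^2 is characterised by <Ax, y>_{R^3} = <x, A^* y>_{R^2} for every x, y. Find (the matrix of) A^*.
A^* = A^T =
[[0, 3, -2],
 [2, 2, -1]]

For real matrices with standard dot products, the defining identity <Ax, y> = <x, A^* y> gives (Ax)^T y = x^T (A^*) y, i.e. x^T A^T y = x^T (A^*) y. Since this holds for all x, y, we must have A^* = A^T. Therefore
A^* =
[[0, 3, -2],
 [2, 2, -1]].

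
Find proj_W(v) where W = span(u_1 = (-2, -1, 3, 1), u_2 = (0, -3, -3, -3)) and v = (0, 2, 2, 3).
proj_W(v) = (0, 7/3, 7/3, 7/3)

Set up U = [u_1 | ... | u_2] ∈ R^(4×2). The projector onto W = col(U) is P = U (U^T U)^(-1) U^T.
Compute U^T U =
  [15, -9]
  [-9, 27],
and U^T v = (7, -21).
Solve U^T U · c = U^T v for the coefficients: c = (0, -7/9). The projection is proj_W(v) = U c.
Check: (v - proj_W(v)) · u_1 = 0  (should be 0).
Check: (v - proj_W(v)) · u_2 = 0  (should be 0).
Result: proj_W(v) = (0, 7/3, 7/3, 7/3).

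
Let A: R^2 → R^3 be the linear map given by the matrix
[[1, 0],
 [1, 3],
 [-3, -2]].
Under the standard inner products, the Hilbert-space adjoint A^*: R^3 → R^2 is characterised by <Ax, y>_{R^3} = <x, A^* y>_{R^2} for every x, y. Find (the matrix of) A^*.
A^* = A^T =
[[1, 1, -3],
 [0, 3, -2]]

For real matrices with standard dot products, the defining identity <Ax, y> = <x, A^* y> gives (Ax)^T y = x^T (A^*) y, i.e. x^T A^T y = x^T (A^*) y. Since this holds for all x, y, we must have A^* = A^T. Therefore
A^* =
[[1, 1, -3],
 [0, 3, -2]].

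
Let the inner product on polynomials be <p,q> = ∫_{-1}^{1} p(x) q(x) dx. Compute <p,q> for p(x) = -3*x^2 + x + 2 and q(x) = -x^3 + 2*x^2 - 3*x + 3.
<p,q> = 58/15

Expand the product: p(x)·q(x) = 3*x^5 - 7*x^4 + 9*x^3 - 8*x^2 - 3*x + 6.
∫_{-1}^{1} of each monomial x^k gives [2/(k+1) if k even, 0 if k odd]. Integrating term-by-term (or equivalently evaluating the antiderivative F(x) = x^6/2 - 7*x^5/5 + 9*x^4/4 - 8*x^3/3 - 3*x^2/2 + 6*x at the endpoints):
  F(1) − F(−1) = 191/60 − (-41/60) = 58/15.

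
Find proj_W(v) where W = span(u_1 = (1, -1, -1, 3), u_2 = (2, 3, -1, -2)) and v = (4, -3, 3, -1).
proj_W(v) = (-1/6, -1/3, 1/15, 3/10)

Set up U = [u_1 | ... | u_2] ∈ R^(4×2). The projector onto W = col(U) is P = U (U^T U)^(-1) U^T.
Compute U^T U =
  [12, -6]
  [-6, 18],
and U^T v = (1, -2).
Solve U^T U · c = U^T v for the coefficients: c = (1/30, -1/10). The projection is proj_W(v) = U c.
Check: (v - proj_W(v)) · u_1 = 0  (should be 0).
Check: (v - proj_W(v)) · u_2 = 0  (should be 0).
Result: proj_W(v) = (-1/6, -1/3, 1/15, 3/10).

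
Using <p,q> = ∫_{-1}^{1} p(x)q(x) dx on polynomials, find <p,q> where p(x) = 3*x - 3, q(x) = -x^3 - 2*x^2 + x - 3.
<p,q> = 114/5

Expand the product: p(x)·q(x) = -3*x^4 - 3*x^3 + 9*x^2 - 12*x + 9.
∫_{-1}^{1} of each monomial x^k gives [2/(k+1) if k even, 0 if k odd]. Integrating term-by-term (or equivalently evaluating the antiderivative F(x) = -3*x^5/5 - 3*x^4/4 + 3*x^3 - 6*x^2 + 9*x at the endpoints):
  F(1) − F(−1) = 93/20 − (-363/20) = 114/5.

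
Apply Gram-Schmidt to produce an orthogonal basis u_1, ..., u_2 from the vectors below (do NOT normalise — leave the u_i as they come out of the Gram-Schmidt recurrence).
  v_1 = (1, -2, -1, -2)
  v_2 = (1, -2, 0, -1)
Orthogonal basis:
  u_1 = (1, -2, -1, -2)
  u_2 = (3/10, -3/5, 7/10, 2/5)

Apply the Gram-Schmidt recurrence
  u_1 = v_1
  u_i = v_i − Σ_{j<i} ((v_i · u_j) / (u_j · u_j)) · u_j.

Step by step this gives:
  u_1 = (1, -2, -1, -2)
  u_2 = (3/10, -3/5, 7/10, 2/5)

Orthogonality check:
  u_2 · u_1 = 0 (should be 0)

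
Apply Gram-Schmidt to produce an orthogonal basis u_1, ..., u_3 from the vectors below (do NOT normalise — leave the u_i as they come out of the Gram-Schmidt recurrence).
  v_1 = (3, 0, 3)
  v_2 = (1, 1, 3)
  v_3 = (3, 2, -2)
Orthogonal basis:
  u_1 = (3, 0, 3)
  u_2 = (-1, 1, 1)
  u_3 = (3/2, 3, -3/2)

Apply the Gram-Schmidt recurrence
  u_1 = v_1
  u_i = v_i − Σ_{j<i} ((v_i · u_j) / (u_j · u_j)) · u_j.

Step by step this gives:
  u_1 = (3, 0, 3)
  u_2 = (-1, 1, 1)
  u_3 = (3/2, 3, -3/2)

Orthogonality check:
  u_2 · u_1 = 0 (should be 0)
  u_3 · u_1 = 0 (should be 0)
  u_3 · u_2 = 0 (should be 0)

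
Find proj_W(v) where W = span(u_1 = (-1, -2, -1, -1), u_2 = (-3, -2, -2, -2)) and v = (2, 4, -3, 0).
proj_W(v) = (-2/13, 38/13, 17/26, 17/26)

Set up U = [u_1 | ... | u_2] ∈ R^(4×2). The projector onto W = col(U) is P = U (U^T U)^(-1) U^T.
Compute U^T U =
  [7, 11]
  [11, 21],
and U^T v = (-7, -8).
Solve U^T U · c = U^T v for the coefficients: c = (-59/26, 21/26). The projection is proj_W(v) = U c.
Check: (v - proj_W(v)) · u_1 = 0  (should be 0).
Check: (v - proj_W(v)) · u_2 = 0  (should be 0).
Result: proj_W(v) = (-2/13, 38/13, 17/26, 17/26).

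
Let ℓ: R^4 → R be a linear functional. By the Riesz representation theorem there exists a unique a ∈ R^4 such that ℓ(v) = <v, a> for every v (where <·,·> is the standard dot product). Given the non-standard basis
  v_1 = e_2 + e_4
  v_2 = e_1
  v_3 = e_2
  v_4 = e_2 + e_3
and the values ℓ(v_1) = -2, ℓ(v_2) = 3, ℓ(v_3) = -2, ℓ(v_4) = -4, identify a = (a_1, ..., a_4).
a = (3, -2, -2, 0)

Write a = (a_1, ..., a_4) in the standard basis. For each basis vector v_i, ℓ(v_i) = <v_i, a> is a linear equation in the a_j's. Collect the n equations into a matrix system V a = ℓ, where row i of V is v_i (expressed in the standard basis). Since V is invertible (lower-triangular with 1s on the diagonal, up to permutation), solve by back-substitution:
  V =
[[0, 1, 0, 1],
 [1, 0, 0, 0],
 [0, 1, 0, 0],
 [0, 1, 1, 0]]
  V a = (-2, 3, -2, -4)
Solving gives a = (3, -2, -2, 0).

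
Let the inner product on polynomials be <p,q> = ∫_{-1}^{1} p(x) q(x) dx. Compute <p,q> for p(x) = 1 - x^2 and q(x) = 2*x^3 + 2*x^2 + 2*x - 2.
<p,q> = -32/15

Expand the product: p(x)·q(x) = -2*x^5 - 2*x^4 + 4*x^2 + 2*x - 2.
∫_{-1}^{1} of each monomial x^k gives [2/(k+1) if k even, 0 if k odd]. Integrating term-by-term (or equivalently evaluating the antiderivative F(x) = -x^6/3 - 2*x^5/5 + 4*x^3/3 + x^2 - 2*x at the endpoints):
  F(1) − F(−1) = -2/5 − (26/15) = -32/15.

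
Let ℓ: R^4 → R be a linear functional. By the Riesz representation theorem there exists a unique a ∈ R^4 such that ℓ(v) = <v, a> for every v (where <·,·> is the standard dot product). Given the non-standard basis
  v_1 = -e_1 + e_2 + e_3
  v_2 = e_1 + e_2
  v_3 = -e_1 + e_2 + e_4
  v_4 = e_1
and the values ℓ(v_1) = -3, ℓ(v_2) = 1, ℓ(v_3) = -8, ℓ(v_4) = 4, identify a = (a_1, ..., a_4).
a = (4, -3, 4, -1)

Write a = (a_1, ..., a_4) in the standard basis. For each basis vector v_i, ℓ(v_i) = <v_i, a> is a linear equation in the a_j's. Collect the n equations into a matrix system V a = ℓ, where row i of V is v_i (expressed in the standard basis). Since V is invertible (lower-triangular with 1s on the diagonal, up to permutation), solve by back-substitution:
  V =
[[-1, 1, 1, 0],
 [1, 1, 0, 0],
 [-1, 1, 0, 1],
 [1, 0, 0, 0]]
  V a = (-3, 1, -8, 4)
Solving gives a = (4, -3, 4, -1).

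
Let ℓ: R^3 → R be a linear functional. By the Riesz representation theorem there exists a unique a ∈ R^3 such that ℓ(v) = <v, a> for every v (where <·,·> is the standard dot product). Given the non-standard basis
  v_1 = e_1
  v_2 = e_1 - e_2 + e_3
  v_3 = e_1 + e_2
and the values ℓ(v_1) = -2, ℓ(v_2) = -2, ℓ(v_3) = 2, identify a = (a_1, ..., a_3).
a = (-2, 4, 4)

Write a = (a_1, ..., a_3) in the standard basis. For each basis vector v_i, ℓ(v_i) = <v_i, a> is a linear equation in the a_j's. Collect the n equations into a matrix system V a = ℓ, where row i of V is v_i (expressed in the standard basis). Since V is invertible (lower-triangular with 1s on the diagonal, up to permutation), solve by back-substitution:
  V =
[[1, 0, 0],
 [1, -1, 1],
 [1, 1, 0]]
  V a = (-2, -2, 2)
Solving gives a = (-2, 4, 4).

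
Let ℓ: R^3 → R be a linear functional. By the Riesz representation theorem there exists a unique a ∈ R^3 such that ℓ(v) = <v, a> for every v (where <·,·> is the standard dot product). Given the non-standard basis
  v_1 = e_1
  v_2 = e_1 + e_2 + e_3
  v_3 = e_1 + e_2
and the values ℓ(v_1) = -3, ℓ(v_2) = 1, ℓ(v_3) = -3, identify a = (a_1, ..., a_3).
a = (-3, 0, 4)

Write a = (a_1, ..., a_3) in the standard basis. For each basis vector v_i, ℓ(v_i) = <v_i, a> is a linear equation in the a_j's. Collect the n equations into a matrix system V a = ℓ, where row i of V is v_i (expressed in the standard basis). Since V is invertible (lower-triangular with 1s on the diagonal, up to permutation), solve by back-substitution:
  V =
[[1, 0, 0],
 [1, 1, 1],
 [1, 1, 0]]
  V a = (-3, 1, -3)
Solving gives a = (-3, 0, 4).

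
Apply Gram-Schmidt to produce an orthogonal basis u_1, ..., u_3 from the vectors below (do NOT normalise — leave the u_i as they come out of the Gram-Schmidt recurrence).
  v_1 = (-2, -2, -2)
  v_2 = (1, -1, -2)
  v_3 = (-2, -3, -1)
Orthogonal basis:
  u_1 = (-2, -2, -2)
  u_2 = (5/3, -1/3, -4/3)
  u_3 = (5/14, -15/14, 5/7)

Apply the Gram-Schmidt recurrence
  u_1 = v_1
  u_i = v_i − Σ_{j<i} ((v_i · u_j) / (u_j · u_j)) · u_j.

Step by step this gives:
  u_1 = (-2, -2, -2)
  u_2 = (5/3, -1/3, -4/3)
  u_3 = (5/14, -15/14, 5/7)

Orthogonality check:
  u_2 · u_1 = 0 (should be 0)
  u_3 · u_1 = 0 (should be 0)
  u_3 · u_2 = 0 (should be 0)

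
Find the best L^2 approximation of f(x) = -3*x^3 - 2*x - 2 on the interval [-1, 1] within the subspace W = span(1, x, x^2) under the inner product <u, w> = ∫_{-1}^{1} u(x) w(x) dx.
g(x) = -19*x/5 - 2

The best approximation g ∈ W is the orthogonal projection of f onto W. Writing g = a_0 + a_1 x + a_2 x^2, the coefficients solve the normal equations G · a = b where
  G_{ij} = <φ_i, φ_j> and b_i = <f, φ_i>, with φ_0 = 1, φ_1 = x, φ_2 = x^2.
G =
  [2, 0, 2/3]
  [0, 2/3, 0]
  [2/3, 0, 2/5],
b = (-4, -38/15, -4/3).
Solving gives a_0 = -2, a_1 = -19/5, a_2 = 0, so
  g(x) = -19*x/5 - 2.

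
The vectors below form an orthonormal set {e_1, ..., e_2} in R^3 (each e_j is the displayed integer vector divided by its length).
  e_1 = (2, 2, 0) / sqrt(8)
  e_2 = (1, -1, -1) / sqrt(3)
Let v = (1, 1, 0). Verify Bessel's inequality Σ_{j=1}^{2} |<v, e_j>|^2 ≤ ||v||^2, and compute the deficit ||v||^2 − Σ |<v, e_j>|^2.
Σ |<v, e_j>|^2 = 2; ||v||^2 = 2; deficit = 0

Write each e_j = u_j / sqrt(<u_j, u_j>) where u_j is the displayed integer vector. Then <v, e_j> = <v, u_j> / sqrt(<u_j, u_j>), so |<v, e_j>|^2 = <v, u_j>^2 / <u_j, u_j>.
Coefficients: <v, e_1> = 4/sqrt(8), <v, e_2> = 0/sqrt(3).
Square and sum: Σ |<v, e_j>|^2 = 2.
Compute ||v||^2 = v·v = 2.
Deficit = 2 − 2 = 0 ≥ 0, confirming Bessel's inequality. (The deficit equals ||v − Σ <v,e_j> e_j||^2, the squared distance from v to span{e_j}.)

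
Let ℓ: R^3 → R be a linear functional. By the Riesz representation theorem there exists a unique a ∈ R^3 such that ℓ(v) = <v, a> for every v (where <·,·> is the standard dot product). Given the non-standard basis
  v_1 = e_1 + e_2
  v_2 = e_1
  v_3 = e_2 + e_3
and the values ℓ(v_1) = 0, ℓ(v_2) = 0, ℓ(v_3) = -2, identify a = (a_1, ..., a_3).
a = (0, 0, -2)

Write a = (a_1, ..., a_3) in the standard basis. For each basis vector v_i, ℓ(v_i) = <v_i, a> is a linear equation in the a_j's. Collect the n equations into a matrix system V a = ℓ, where row i of V is v_i (expressed in the standard basis). Since V is invertible (lower-triangular with 1s on the diagonal, up to permutation), solve by back-substitution:
  V =
[[1, 1, 0],
 [1, 0, 0],
 [0, 1, 1]]
  V a = (0, 0, -2)
Solving gives a = (0, 0, -2).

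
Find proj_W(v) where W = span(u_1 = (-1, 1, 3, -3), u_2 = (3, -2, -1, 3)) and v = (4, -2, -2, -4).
proj_W(v) = (86/57, -46/57, 62/57, 6/19)

Set up U = [u_1 | ... | u_2] ∈ R^(4×2). The projector onto W = col(U) is P = U (U^T U)^(-1) U^T.
Compute U^T U =
  [20, -17]
  [-17, 23],
and U^T v = (0, 6).
Solve U^T U · c = U^T v for the coefficients: c = (34/57, 40/57). The projection is proj_W(v) = U c.
Check: (v - proj_W(v)) · u_1 = 0  (should be 0).
Check: (v - proj_W(v)) · u_2 = 0  (should be 0).
Result: proj_W(v) = (86/57, -46/57, 62/57, 6/19).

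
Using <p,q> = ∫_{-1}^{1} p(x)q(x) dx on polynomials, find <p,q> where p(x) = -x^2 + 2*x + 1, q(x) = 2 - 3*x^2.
<p,q> = 28/15

Expand the product: p(x)·q(x) = 3*x^4 - 6*x^3 - 5*x^2 + 4*x + 2.
∫_{-1}^{1} of each monomial x^k gives [2/(k+1) if k even, 0 if k odd]. Integrating term-by-term (or equivalently evaluating the antiderivative F(x) = 3*x^5/5 - 3*x^4/2 - 5*x^3/3 + 2*x^2 + 2*x at the endpoints):
  F(1) − F(−1) = 43/30 − (-13/30) = 28/15.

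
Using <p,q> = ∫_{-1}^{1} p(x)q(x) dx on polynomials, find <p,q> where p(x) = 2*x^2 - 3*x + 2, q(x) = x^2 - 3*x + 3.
<p,q> = 362/15

Expand the product: p(x)·q(x) = 2*x^4 - 9*x^3 + 17*x^2 - 15*x + 6.
∫_{-1}^{1} of each monomial x^k gives [2/(k+1) if k even, 0 if k odd]. Integrating term-by-term (or equivalently evaluating the antiderivative F(x) = 2*x^5/5 - 9*x^4/4 + 17*x^3/3 - 15*x^2/2 + 6*x at the endpoints):
  F(1) − F(−1) = 139/60 − (-1309/60) = 362/15.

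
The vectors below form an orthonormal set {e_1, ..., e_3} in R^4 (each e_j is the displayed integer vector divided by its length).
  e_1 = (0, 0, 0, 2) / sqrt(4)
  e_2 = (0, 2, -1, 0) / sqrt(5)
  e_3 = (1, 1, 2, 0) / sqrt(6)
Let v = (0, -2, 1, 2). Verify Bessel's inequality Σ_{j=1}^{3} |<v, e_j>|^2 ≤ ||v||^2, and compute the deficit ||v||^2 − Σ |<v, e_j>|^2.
Σ |<v, e_j>|^2 = 9; ||v||^2 = 9; deficit = 0

Write each e_j = u_j / sqrt(<u_j, u_j>) where u_j is the displayed integer vector. Then <v, e_j> = <v, u_j> / sqrt(<u_j, u_j>), so |<v, e_j>|^2 = <v, u_j>^2 / <u_j, u_j>.
Coefficients: <v, e_1> = 4/sqrt(4), <v, e_2> = -5/sqrt(5), <v, e_3> = 0/sqrt(6).
Square and sum: Σ |<v, e_j>|^2 = 9.
Compute ||v||^2 = v·v = 9.
Deficit = 9 − 9 = 0 ≥ 0, confirming Bessel's inequality. (The deficit equals ||v − Σ <v,e_j> e_j||^2, the squared distance from v to span{e_j}.)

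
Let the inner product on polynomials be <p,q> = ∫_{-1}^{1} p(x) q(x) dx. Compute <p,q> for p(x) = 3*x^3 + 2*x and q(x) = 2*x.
<p,q> = 76/15

Expand the product: p(x)·q(x) = 6*x^4 + 4*x^2.
∫_{-1}^{1} of each monomial x^k gives [2/(k+1) if k even, 0 if k odd]. Integrating term-by-term (or equivalently evaluating the antiderivative F(x) = 6*x^5/5 + 4*x^3/3 at the endpoints):
  F(1) − F(−1) = 38/15 − (-38/15) = 76/15.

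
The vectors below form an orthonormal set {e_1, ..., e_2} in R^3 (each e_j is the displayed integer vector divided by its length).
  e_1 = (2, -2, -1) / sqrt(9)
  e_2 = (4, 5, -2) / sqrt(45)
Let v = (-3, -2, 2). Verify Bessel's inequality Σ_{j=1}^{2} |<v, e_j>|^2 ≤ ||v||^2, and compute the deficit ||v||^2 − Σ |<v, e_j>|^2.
Σ |<v, e_j>|^2 = 84/5; ||v||^2 = 17; deficit = 1/5

Write each e_j = u_j / sqrt(<u_j, u_j>) where u_j is the displayed integer vector. Then <v, e_j> = <v, u_j> / sqrt(<u_j, u_j>), so |<v, e_j>|^2 = <v, u_j>^2 / <u_j, u_j>.
Coefficients: <v, e_1> = -4/sqrt(9), <v, e_2> = -26/sqrt(45).
Square and sum: Σ |<v, e_j>|^2 = 84/5.
Compute ||v||^2 = v·v = 17.
Deficit = 17 − 84/5 = 1/5 ≥ 0, confirming Bessel's inequality. (The deficit equals ||v − Σ <v,e_j> e_j||^2, the squared distance from v to span{e_j}.)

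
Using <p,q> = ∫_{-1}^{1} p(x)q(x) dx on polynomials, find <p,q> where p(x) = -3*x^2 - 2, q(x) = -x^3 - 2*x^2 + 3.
<p,q> = -194/15

Expand the product: p(x)·q(x) = 3*x^5 + 6*x^4 + 2*x^3 - 5*x^2 - 6.
∫_{-1}^{1} of each monomial x^k gives [2/(k+1) if k even, 0 if k odd]. Integrating term-by-term (or equivalently evaluating the antiderivative F(x) = x^6/2 + 6*x^5/5 + x^4/2 - 5*x^3/3 - 6*x at the endpoints):
  F(1) − F(−1) = -82/15 − (112/15) = -194/15.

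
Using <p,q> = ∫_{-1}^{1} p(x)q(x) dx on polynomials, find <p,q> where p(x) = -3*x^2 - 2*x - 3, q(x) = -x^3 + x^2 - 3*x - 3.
<p,q> = 128/5

Expand the product: p(x)·q(x) = 3*x^5 - x^4 + 10*x^3 + 12*x^2 + 15*x + 9.
∫_{-1}^{1} of each monomial x^k gives [2/(k+1) if k even, 0 if k odd]. Integrating term-by-term (or equivalently evaluating the antiderivative F(x) = x^6/2 - x^5/5 + 5*x^4/2 + 4*x^3 + 15*x^2/2 + 9*x at the endpoints):
  F(1) − F(−1) = 233/10 − (-23/10) = 128/5.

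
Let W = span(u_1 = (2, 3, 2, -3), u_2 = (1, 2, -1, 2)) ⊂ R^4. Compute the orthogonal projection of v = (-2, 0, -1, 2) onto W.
proj_W(v) = (-81/130, -51/65, -159/130, 129/65)

Set up U = [u_1 | ... | u_2] ∈ R^(4×2). The projector onto W = col(U) is P = U (U^T U)^(-1) U^T.
Compute U^T U =
  [26, 0]
  [0, 10],
and U^T v = (-12, 3).
Solve U^T U · c = U^T v for the coefficients: c = (-6/13, 3/10). The projection is proj_W(v) = U c.
Check: (v - proj_W(v)) · u_1 = 0  (should be 0).
Check: (v - proj_W(v)) · u_2 = 0  (should be 0).
Result: proj_W(v) = (-81/130, -51/65, -159/130, 129/65).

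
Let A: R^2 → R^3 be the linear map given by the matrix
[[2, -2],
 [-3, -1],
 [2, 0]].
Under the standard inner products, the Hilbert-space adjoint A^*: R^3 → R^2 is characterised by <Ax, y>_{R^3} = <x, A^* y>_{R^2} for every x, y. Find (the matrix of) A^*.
A^* = A^T =
[[2, -3, 2],
 [-2, -1, 0]]

For real matrices with standard dot products, the defining identity <Ax, y> = <x, A^* y> gives (Ax)^T y = x^T (A^*) y, i.e. x^T A^T y = x^T (A^*) y. Since this holds for all x, y, we must have A^* = A^T. Therefore
A^* =
[[2, -3, 2],
 [-2, -1, 0]].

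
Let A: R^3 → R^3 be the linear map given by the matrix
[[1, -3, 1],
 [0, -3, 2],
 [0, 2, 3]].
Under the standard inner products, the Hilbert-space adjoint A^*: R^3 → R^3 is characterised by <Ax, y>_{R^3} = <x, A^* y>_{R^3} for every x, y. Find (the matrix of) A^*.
A^* = A^T =
[[1, 0, 0],
 [-3, -3, 2],
 [1, 2, 3]]

For real matrices with standard dot products, the defining identity <Ax, y> = <x, A^* y> gives (Ax)^T y = x^T (A^*) y, i.e. x^T A^T y = x^T (A^*) y. Since this holds for all x, y, we must have A^* = A^T. Therefore
A^* =
[[1, 0, 0],
 [-3, -3, 2],
 [1, 2, 3]].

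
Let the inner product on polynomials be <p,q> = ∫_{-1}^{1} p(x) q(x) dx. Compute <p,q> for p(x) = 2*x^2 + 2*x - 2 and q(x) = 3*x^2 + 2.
<p,q> = -104/15

Expand the product: p(x)·q(x) = 6*x^4 + 6*x^3 - 2*x^2 + 4*x - 4.
∫_{-1}^{1} of each monomial x^k gives [2/(k+1) if k even, 0 if k odd]. Integrating term-by-term (or equivalently evaluating the antiderivative F(x) = 6*x^5/5 + 3*x^4/2 - 2*x^3/3 + 2*x^2 - 4*x at the endpoints):
  F(1) − F(−1) = 1/30 − (209/30) = -104/15.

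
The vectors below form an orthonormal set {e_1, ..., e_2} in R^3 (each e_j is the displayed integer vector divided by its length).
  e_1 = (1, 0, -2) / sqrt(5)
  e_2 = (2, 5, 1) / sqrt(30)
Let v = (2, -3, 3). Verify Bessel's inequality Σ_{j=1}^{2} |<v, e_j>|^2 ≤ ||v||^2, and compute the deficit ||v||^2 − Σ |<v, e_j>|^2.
Σ |<v, e_j>|^2 = 16/3; ||v||^2 = 22; deficit = 50/3

Write each e_j = u_j / sqrt(<u_j, u_j>) where u_j is the displayed integer vector. Then <v, e_j> = <v, u_j> / sqrt(<u_j, u_j>), so |<v, e_j>|^2 = <v, u_j>^2 / <u_j, u_j>.
Coefficients: <v, e_1> = -4/sqrt(5), <v, e_2> = -8/sqrt(30).
Square and sum: Σ |<v, e_j>|^2 = 16/3.
Compute ||v||^2 = v·v = 22.
Deficit = 22 − 16/3 = 50/3 ≥ 0, confirming Bessel's inequality. (The deficit equals ||v − Σ <v,e_j> e_j||^2, the squared distance from v to span{e_j}.)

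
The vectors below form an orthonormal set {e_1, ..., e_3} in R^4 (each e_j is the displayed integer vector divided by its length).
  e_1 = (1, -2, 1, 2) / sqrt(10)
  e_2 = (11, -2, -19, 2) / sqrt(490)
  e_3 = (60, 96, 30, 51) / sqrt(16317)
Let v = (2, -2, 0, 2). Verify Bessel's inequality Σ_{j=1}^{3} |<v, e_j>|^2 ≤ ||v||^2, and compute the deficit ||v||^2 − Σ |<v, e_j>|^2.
Σ |<v, e_j>|^2 = 440/37; ||v||^2 = 12; deficit = 4/37

Write each e_j = u_j / sqrt(<u_j, u_j>) where u_j is the displayed integer vector. Then <v, e_j> = <v, u_j> / sqrt(<u_j, u_j>), so |<v, e_j>|^2 = <v, u_j>^2 / <u_j, u_j>.
Coefficients: <v, e_1> = 10/sqrt(10), <v, e_2> = 30/sqrt(490), <v, e_3> = 30/sqrt(16317).
Square and sum: Σ |<v, e_j>|^2 = 440/37.
Compute ||v||^2 = v·v = 12.
Deficit = 12 − 440/37 = 4/37 ≥ 0, confirming Bessel's inequality. (The deficit equals ||v − Σ <v,e_j> e_j||^2, the squared distance from v to span{e_j}.)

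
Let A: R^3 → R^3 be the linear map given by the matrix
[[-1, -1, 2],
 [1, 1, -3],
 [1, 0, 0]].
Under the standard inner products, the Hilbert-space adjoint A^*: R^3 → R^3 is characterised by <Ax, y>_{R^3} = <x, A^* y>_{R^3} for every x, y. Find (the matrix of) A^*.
A^* = A^T =
[[-1, 1, 1],
 [-1, 1, 0],
 [2, -3, 0]]

For real matrices with standard dot products, the defining identity <Ax, y> = <x, A^* y> gives (Ax)^T y = x^T (A^*) y, i.e. x^T A^T y = x^T (A^*) y. Since this holds for all x, y, we must have A^* = A^T. Therefore
A^* =
[[-1, 1, 1],
 [-1, 1, 0],
 [2, -3, 0]].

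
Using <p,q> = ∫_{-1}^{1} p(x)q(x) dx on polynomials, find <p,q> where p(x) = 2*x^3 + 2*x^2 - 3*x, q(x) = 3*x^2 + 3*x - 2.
<p,q> = -58/15

Expand the product: p(x)·q(x) = 6*x^5 + 12*x^4 - 7*x^3 - 13*x^2 + 6*x.
∫_{-1}^{1} of each monomial x^k gives [2/(k+1) if k even, 0 if k odd]. Integrating term-by-term (or equivalently evaluating the antiderivative F(x) = x^6 + 12*x^5/5 - 7*x^4/4 - 13*x^3/3 + 3*x^2 at the endpoints):
  F(1) − F(−1) = 19/60 − (251/60) = -58/15.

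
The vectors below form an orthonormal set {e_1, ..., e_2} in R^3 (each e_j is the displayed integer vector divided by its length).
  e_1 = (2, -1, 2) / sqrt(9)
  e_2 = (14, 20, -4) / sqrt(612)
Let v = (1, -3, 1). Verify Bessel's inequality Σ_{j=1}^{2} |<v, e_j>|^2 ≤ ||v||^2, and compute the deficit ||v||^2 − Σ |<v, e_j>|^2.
Σ |<v, e_j>|^2 = 162/17; ||v||^2 = 11; deficit = 25/17

Write each e_j = u_j / sqrt(<u_j, u_j>) where u_j is the displayed integer vector. Then <v, e_j> = <v, u_j> / sqrt(<u_j, u_j>), so |<v, e_j>|^2 = <v, u_j>^2 / <u_j, u_j>.
Coefficients: <v, e_1> = 7/sqrt(9), <v, e_2> = -50/sqrt(612).
Square and sum: Σ |<v, e_j>|^2 = 162/17.
Compute ||v||^2 = v·v = 11.
Deficit = 11 − 162/17 = 25/17 ≥ 0, confirming Bessel's inequality. (The deficit equals ||v − Σ <v,e_j> e_j||^2, the squared distance from v to span{e_j}.)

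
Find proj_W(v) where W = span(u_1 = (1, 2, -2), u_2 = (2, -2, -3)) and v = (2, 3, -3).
proj_W(v) = (224/137, 406/137, -441/137)

Set up U = [u_1 | ... | u_2] ∈ R^(3×2). The projector onto W = col(U) is P = U (U^T U)^(-1) U^T.
Compute U^T U =
  [9, 4]
  [4, 17],
and U^T v = (14, 7).
Solve U^T U · c = U^T v for the coefficients: c = (210/137, 7/137). The projection is proj_W(v) = U c.
Check: (v - proj_W(v)) · u_1 = 0  (should be 0).
Check: (v - proj_W(v)) · u_2 = 0  (should be 0).
Result: proj_W(v) = (224/137, 406/137, -441/137).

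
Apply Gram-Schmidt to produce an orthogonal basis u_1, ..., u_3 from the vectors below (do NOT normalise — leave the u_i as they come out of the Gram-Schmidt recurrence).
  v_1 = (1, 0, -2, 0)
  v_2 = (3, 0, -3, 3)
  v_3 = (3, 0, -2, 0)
Orthogonal basis:
  u_1 = (1, 0, -2, 0)
  u_2 = (6/5, 0, 3/5, 3)
  u_3 = (4/3, 0, 2/3, -2/3)

Apply the Gram-Schmidt recurrence
  u_1 = v_1
  u_i = v_i − Σ_{j<i} ((v_i · u_j) / (u_j · u_j)) · u_j.

Step by step this gives:
  u_1 = (1, 0, -2, 0)
  u_2 = (6/5, 0, 3/5, 3)
  u_3 = (4/3, 0, 2/3, -2/3)

Orthogonality check:
  u_2 · u_1 = 0 (should be 0)
  u_3 · u_1 = 0 (should be 0)
  u_3 · u_2 = 0 (should be 0)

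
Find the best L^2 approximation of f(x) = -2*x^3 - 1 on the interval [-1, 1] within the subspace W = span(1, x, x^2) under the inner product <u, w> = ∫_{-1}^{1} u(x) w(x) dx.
g(x) = -6*x/5 - 1

The best approximation g ∈ W is the orthogonal projection of f onto W. Writing g = a_0 + a_1 x + a_2 x^2, the coefficients solve the normal equations G · a = b where
  G_{ij} = <φ_i, φ_j> and b_i = <f, φ_i>, with φ_0 = 1, φ_1 = x, φ_2 = x^2.
G =
  [2, 0, 2/3]
  [0, 2/3, 0]
  [2/3, 0, 2/5],
b = (-2, -4/5, -2/3).
Solving gives a_0 = -1, a_1 = -6/5, a_2 = 0, so
  g(x) = -6*x/5 - 1.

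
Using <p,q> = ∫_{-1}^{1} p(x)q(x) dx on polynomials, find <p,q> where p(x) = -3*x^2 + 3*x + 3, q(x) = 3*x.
<p,q> = 6

Expand the product: p(x)·q(x) = -9*x^3 + 9*x^2 + 9*x.
∫_{-1}^{1} of each monomial x^k gives [2/(k+1) if k even, 0 if k odd]. Integrating term-by-term (or equivalently evaluating the antiderivative F(x) = -9*x^4/4 + 3*x^3 + 9*x^2/2 at the endpoints):
  F(1) − F(−1) = 21/4 − (-3/4) = 6.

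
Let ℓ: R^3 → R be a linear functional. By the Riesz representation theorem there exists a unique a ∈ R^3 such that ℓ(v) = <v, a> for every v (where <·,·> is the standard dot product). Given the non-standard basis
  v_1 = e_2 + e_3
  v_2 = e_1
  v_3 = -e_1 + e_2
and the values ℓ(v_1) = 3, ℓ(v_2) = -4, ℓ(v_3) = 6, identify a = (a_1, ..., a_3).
a = (-4, 2, 1)

Write a = (a_1, ..., a_3) in the standard basis. For each basis vector v_i, ℓ(v_i) = <v_i, a> is a linear equation in the a_j's. Collect the n equations into a matrix system V a = ℓ, where row i of V is v_i (expressed in the standard basis). Since V is invertible (lower-triangular with 1s on the diagonal, up to permutation), solve by back-substitution:
  V =
[[0, 1, 1],
 [1, 0, 0],
 [-1, 1, 0]]
  V a = (3, -4, 6)
Solving gives a = (-4, 2, 1).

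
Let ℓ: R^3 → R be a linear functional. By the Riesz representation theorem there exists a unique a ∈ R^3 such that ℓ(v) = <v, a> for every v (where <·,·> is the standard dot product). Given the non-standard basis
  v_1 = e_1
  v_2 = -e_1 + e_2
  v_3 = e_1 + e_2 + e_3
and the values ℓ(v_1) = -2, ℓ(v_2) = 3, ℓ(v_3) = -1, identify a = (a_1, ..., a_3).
a = (-2, 1, 0)

Write a = (a_1, ..., a_3) in the standard basis. For each basis vector v_i, ℓ(v_i) = <v_i, a> is a linear equation in the a_j's. Collect the n equations into a matrix system V a = ℓ, where row i of V is v_i (expressed in the standard basis). Since V is invertible (lower-triangular with 1s on the diagonal, up to permutation), solve by back-substitution:
  V =
[[1, 0, 0],
 [-1, 1, 0],
 [1, 1, 1]]
  V a = (-2, 3, -1)
Solving gives a = (-2, 1, 0).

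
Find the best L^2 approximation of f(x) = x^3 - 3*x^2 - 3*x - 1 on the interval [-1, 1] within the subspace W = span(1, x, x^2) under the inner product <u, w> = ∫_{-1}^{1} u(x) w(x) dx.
g(x) = -3*x^2 - 12*x/5 - 1

The best approximation g ∈ W is the orthogonal projection of f onto W. Writing g = a_0 + a_1 x + a_2 x^2, the coefficients solve the normal equations G · a = b where
  G_{ij} = <φ_i, φ_j> and b_i = <f, φ_i>, with φ_0 = 1, φ_1 = x, φ_2 = x^2.
G =
  [2, 0, 2/3]
  [0, 2/3, 0]
  [2/3, 0, 2/5],
b = (-4, -8/5, -28/15).
Solving gives a_0 = -1, a_1 = -12/5, a_2 = -3, so
  g(x) = -3*x^2 - 12*x/5 - 1.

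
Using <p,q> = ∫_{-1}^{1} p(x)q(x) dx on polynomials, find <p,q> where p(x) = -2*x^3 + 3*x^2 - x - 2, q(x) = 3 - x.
<p,q> = -68/15

Expand the product: p(x)·q(x) = 2*x^4 - 9*x^3 + 10*x^2 - x - 6.
∫_{-1}^{1} of each monomial x^k gives [2/(k+1) if k even, 0 if k odd]. Integrating term-by-term (or equivalently evaluating the antiderivative F(x) = 2*x^5/5 - 9*x^4/4 + 10*x^3/3 - x^2/2 - 6*x at the endpoints):
  F(1) − F(−1) = -301/60 − (-29/60) = -68/15.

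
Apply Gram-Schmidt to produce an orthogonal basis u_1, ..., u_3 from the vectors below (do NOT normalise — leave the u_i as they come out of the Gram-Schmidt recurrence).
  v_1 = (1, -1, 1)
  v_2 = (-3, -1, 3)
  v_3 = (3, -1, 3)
Orthogonal basis:
  u_1 = (1, -1, 1)
  u_2 = (-10/3, -2/3, 8/3)
  u_3 = (3/7, 9/7, 6/7)

Apply the Gram-Schmidt recurrence
  u_1 = v_1
  u_i = v_i − Σ_{j<i} ((v_i · u_j) / (u_j · u_j)) · u_j.

Step by step this gives:
  u_1 = (1, -1, 1)
  u_2 = (-10/3, -2/3, 8/3)
  u_3 = (3/7, 9/7, 6/7)

Orthogonality check:
  u_2 · u_1 = 0 (should be 0)
  u_3 · u_1 = 0 (should be 0)
  u_3 · u_2 = 0 (should be 0)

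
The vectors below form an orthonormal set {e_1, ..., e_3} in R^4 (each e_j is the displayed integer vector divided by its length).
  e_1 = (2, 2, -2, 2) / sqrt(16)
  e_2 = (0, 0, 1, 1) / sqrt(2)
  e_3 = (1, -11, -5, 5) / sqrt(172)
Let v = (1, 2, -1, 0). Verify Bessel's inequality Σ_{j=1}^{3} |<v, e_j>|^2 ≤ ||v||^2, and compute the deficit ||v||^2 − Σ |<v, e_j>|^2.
Σ |<v, e_j>|^2 = 515/86; ||v||^2 = 6; deficit = 1/86

Write each e_j = u_j / sqrt(<u_j, u_j>) where u_j is the displayed integer vector. Then <v, e_j> = <v, u_j> / sqrt(<u_j, u_j>), so |<v, e_j>|^2 = <v, u_j>^2 / <u_j, u_j>.
Coefficients: <v, e_1> = 8/sqrt(16), <v, e_2> = -1/sqrt(2), <v, e_3> = -16/sqrt(172).
Square and sum: Σ |<v, e_j>|^2 = 515/86.
Compute ||v||^2 = v·v = 6.
Deficit = 6 − 515/86 = 1/86 ≥ 0, confirming Bessel's inequality. (The deficit equals ||v − Σ <v,e_j> e_j||^2, the squared distance from v to span{e_j}.)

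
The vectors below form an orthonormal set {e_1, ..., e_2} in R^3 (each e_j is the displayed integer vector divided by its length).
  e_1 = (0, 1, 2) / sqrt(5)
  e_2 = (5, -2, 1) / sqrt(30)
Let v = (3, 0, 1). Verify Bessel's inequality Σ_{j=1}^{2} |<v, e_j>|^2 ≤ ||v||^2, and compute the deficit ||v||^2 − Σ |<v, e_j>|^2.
Σ |<v, e_j>|^2 = 28/3; ||v||^2 = 10; deficit = 2/3

Write each e_j = u_j / sqrt(<u_j, u_j>) where u_j is the displayed integer vector. Then <v, e_j> = <v, u_j> / sqrt(<u_j, u_j>), so |<v, e_j>|^2 = <v, u_j>^2 / <u_j, u_j>.
Coefficients: <v, e_1> = 2/sqrt(5), <v, e_2> = 16/sqrt(30).
Square and sum: Σ |<v, e_j>|^2 = 28/3.
Compute ||v||^2 = v·v = 10.
Deficit = 10 − 28/3 = 2/3 ≥ 0, confirming Bessel's inequality. (The deficit equals ||v − Σ <v,e_j> e_j||^2, the squared distance from v to span{e_j}.)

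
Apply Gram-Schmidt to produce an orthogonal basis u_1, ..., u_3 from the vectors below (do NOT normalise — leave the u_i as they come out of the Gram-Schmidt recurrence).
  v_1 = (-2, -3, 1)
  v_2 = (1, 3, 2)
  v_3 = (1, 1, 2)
Orthogonal basis:
  u_1 = (-2, -3, 1)
  u_2 = (-2/7, 15/14, 37/14)
  u_3 = (18/23, -10/23, 6/23)

Apply the Gram-Schmidt recurrence
  u_1 = v_1
  u_i = v_i − Σ_{j<i} ((v_i · u_j) / (u_j · u_j)) · u_j.

Step by step this gives:
  u_1 = (-2, -3, 1)
  u_2 = (-2/7, 15/14, 37/14)
  u_3 = (18/23, -10/23, 6/23)

Orthogonality check:
  u_2 · u_1 = 0 (should be 0)
  u_3 · u_1 = 0 (should be 0)
  u_3 · u_2 = 0 (should be 0)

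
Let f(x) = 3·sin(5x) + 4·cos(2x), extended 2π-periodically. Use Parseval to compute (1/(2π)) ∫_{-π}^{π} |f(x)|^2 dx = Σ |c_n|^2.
Σ |c_n|^2 = 25/2

Expand |f|^2 and use orthogonality of {sin(nx), cos(mx)} on [-π, π]:
  ∫_{-π}^{π} sin(nx)^2 dx = π, ∫ cos(mx)^2 dx = π, and cross terms integrate to 0.
So ∫_{-π}^{π} f(x)^2 dx = 3^2 · π + 4^2 · π = (9 + 16)π.
Divide by 2π: (9 + 16)/2 = 25/2.
By Parseval, this equals Σ |c_n|^2.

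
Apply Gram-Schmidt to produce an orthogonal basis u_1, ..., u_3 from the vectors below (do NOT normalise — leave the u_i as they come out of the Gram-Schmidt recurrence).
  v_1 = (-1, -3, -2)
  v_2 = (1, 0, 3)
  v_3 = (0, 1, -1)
Orthogonal basis:
  u_1 = (-1, -3, -2)
  u_2 = (1/2, -3/2, 2)
  u_3 = (18/91, -2/91, -6/91)

Apply the Gram-Schmidt recurrence
  u_1 = v_1
  u_i = v_i − Σ_{j<i} ((v_i · u_j) / (u_j · u_j)) · u_j.

Step by step this gives:
  u_1 = (-1, -3, -2)
  u_2 = (1/2, -3/2, 2)
  u_3 = (18/91, -2/91, -6/91)

Orthogonality check:
  u_2 · u_1 = 0 (should be 0)
  u_3 · u_1 = 0 (should be 0)
  u_3 · u_2 = 0 (should be 0)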